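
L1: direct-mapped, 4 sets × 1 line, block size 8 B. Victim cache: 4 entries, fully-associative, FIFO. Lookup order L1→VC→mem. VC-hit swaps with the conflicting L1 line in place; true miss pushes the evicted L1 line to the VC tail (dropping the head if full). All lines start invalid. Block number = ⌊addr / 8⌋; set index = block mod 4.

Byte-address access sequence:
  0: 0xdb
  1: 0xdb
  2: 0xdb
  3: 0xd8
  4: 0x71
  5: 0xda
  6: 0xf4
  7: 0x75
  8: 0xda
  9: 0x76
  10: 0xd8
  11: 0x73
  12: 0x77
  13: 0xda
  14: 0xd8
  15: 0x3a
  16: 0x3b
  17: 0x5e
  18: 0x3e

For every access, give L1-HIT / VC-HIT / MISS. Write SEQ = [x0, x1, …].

  [0] addr=0xdb blk=27 s=3: MISS | VC []
  [1] addr=0xdb blk=27 s=3: L1-HIT | VC []
  [2] addr=0xdb blk=27 s=3: L1-HIT | VC []
  [3] addr=0xd8 blk=27 s=3: L1-HIT | VC []
  [4] addr=0x71 blk=14 s=2: MISS | VC []
  [5] addr=0xda blk=27 s=3: L1-HIT | VC []
  [6] addr=0xf4 blk=30 s=2: MISS | VC [14]
  [7] addr=0x75 blk=14 s=2: VC-HIT | VC [30]
  [8] addr=0xda blk=27 s=3: L1-HIT | VC [30]
  [9] addr=0x76 blk=14 s=2: L1-HIT | VC [30]
  [10] addr=0xd8 blk=27 s=3: L1-HIT | VC [30]
  [11] addr=0x73 blk=14 s=2: L1-HIT | VC [30]
  [12] addr=0x77 blk=14 s=2: L1-HIT | VC [30]
  [13] addr=0xda blk=27 s=3: L1-HIT | VC [30]
  [14] addr=0xd8 blk=27 s=3: L1-HIT | VC [30]
  [15] addr=0x3a blk=7 s=3: MISS | VC [30, 27]
  [16] addr=0x3b blk=7 s=3: L1-HIT | VC [30, 27]
  [17] addr=0x5e blk=11 s=3: MISS | VC [30, 27, 7]
  [18] addr=0x3e blk=7 s=3: VC-HIT | VC [30, 27, 11]

SEQ = [MISS, L1-HIT, L1-HIT, L1-HIT, MISS, L1-HIT, MISS, VC-HIT, L1-HIT, L1-HIT, L1-HIT, L1-HIT, L1-HIT, L1-HIT, L1-HIT, MISS, L1-HIT, MISS, VC-HIT]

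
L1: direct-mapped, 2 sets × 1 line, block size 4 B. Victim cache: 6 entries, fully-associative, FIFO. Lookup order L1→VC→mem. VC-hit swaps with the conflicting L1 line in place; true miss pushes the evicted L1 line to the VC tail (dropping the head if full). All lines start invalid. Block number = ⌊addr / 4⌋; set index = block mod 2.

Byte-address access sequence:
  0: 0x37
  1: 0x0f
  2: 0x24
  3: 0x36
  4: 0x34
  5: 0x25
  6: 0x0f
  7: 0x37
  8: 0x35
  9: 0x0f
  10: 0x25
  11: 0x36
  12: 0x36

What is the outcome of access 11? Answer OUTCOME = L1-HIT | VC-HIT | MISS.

  [0] addr=0x37 blk=13 s=1: MISS | VC []
  [1] addr=0xf blk=3 s=1: MISS | VC [13]
  [2] addr=0x24 blk=9 s=1: MISS | VC [13, 3]
  [3] addr=0x36 blk=13 s=1: VC-HIT | VC [9, 3]
  [4] addr=0x34 blk=13 s=1: L1-HIT | VC [9, 3]
  [5] addr=0x25 blk=9 s=1: VC-HIT | VC [13, 3]
  [6] addr=0xf blk=3 s=1: VC-HIT | VC [13, 9]
  [7] addr=0x37 blk=13 s=1: VC-HIT | VC [3, 9]
  [8] addr=0x35 blk=13 s=1: L1-HIT | VC [3, 9]
  [9] addr=0xf blk=3 s=1: VC-HIT | VC [13, 9]
  [10] addr=0x25 blk=9 s=1: VC-HIT | VC [13, 3]
  [11] addr=0x36 blk=13 s=1: VC-HIT | VC [9, 3]
  [12] addr=0x36 blk=13 s=1: L1-HIT | VC [9, 3]

OUTCOME = VC-HIT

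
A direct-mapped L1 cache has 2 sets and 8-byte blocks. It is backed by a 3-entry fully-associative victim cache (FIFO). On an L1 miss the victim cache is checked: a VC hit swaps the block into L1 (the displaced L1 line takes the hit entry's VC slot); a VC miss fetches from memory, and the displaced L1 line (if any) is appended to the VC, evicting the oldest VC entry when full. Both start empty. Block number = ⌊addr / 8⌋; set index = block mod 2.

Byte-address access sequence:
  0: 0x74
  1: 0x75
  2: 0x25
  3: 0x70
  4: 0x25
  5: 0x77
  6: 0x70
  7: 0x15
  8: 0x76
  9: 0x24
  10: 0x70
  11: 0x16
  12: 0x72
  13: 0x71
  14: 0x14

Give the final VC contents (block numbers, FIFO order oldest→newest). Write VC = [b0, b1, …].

0: 0x74 (blk 14, set 0) → MISS  vc=[]
1: 0x75 (blk 14, set 0) → L1-HIT  vc=[]
2: 0x25 (blk 4, set 0) → MISS  vc=[14]
3: 0x70 (blk 14, set 0) → VC-HIT  vc=[4]
4: 0x25 (blk 4, set 0) → VC-HIT  vc=[14]
5: 0x77 (blk 14, set 0) → VC-HIT  vc=[4]
6: 0x70 (blk 14, set 0) → L1-HIT  vc=[4]
7: 0x15 (blk 2, set 0) → MISS  vc=[4, 14]
8: 0x76 (blk 14, set 0) → VC-HIT  vc=[4, 2]
9: 0x24 (blk 4, set 0) → VC-HIT  vc=[14, 2]
10: 0x70 (blk 14, set 0) → VC-HIT  vc=[4, 2]
11: 0x16 (blk 2, set 0) → VC-HIT  vc=[4, 14]
12: 0x72 (blk 14, set 0) → VC-HIT  vc=[4, 2]
13: 0x71 (blk 14, set 0) → L1-HIT  vc=[4, 2]
14: 0x14 (blk 2, set 0) → VC-HIT  vc=[4, 14]

VC = [4, 14]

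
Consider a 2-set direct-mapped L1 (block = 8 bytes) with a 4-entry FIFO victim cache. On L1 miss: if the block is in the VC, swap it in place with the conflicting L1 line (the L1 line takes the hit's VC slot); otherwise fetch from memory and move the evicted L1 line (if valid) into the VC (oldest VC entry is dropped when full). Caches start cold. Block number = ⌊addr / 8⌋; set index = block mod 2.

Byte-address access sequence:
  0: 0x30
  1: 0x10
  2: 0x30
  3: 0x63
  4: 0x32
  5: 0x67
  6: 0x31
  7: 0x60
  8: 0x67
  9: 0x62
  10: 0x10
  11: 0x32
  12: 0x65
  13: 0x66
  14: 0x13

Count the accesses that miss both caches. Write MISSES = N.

MISSES = 3

  [0] addr=0x30 blk=6 s=0: MISS | VC []
  [1] addr=0x10 blk=2 s=0: MISS | VC [6]
  [2] addr=0x30 blk=6 s=0: VC-HIT | VC [2]
  [3] addr=0x63 blk=12 s=0: MISS | VC [2, 6]
  [4] addr=0x32 blk=6 s=0: VC-HIT | VC [2, 12]
  [5] addr=0x67 blk=12 s=0: VC-HIT | VC [2, 6]
  [6] addr=0x31 blk=6 s=0: VC-HIT | VC [2, 12]
  [7] addr=0x60 blk=12 s=0: VC-HIT | VC [2, 6]
  [8] addr=0x67 blk=12 s=0: L1-HIT | VC [2, 6]
  [9] addr=0x62 blk=12 s=0: L1-HIT | VC [2, 6]
  [10] addr=0x10 blk=2 s=0: VC-HIT | VC [12, 6]
  [11] addr=0x32 blk=6 s=0: VC-HIT | VC [12, 2]
  [12] addr=0x65 blk=12 s=0: VC-HIT | VC [6, 2]
  [13] addr=0x66 blk=12 s=0: L1-HIT | VC [6, 2]
  [14] addr=0x13 blk=2 s=0: VC-HIT | VC [6, 12]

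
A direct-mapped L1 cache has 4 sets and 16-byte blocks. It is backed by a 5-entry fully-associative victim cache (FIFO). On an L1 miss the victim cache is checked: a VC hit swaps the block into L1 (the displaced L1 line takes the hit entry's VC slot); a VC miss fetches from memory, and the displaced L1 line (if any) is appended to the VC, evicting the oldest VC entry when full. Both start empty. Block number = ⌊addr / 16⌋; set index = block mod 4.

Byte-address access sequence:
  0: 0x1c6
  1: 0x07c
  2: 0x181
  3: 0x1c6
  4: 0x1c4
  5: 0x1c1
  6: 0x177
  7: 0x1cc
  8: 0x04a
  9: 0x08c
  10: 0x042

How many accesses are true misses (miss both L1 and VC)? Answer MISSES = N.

#0 0x1c6→b28/s0 MISS; vc=[]
#1 0x7c→b7/s3 MISS; vc=[]
#2 0x181→b24/s0 MISS; vc=[28]
#3 0x1c6→b28/s0 VC-HIT; vc=[24]
#4 0x1c4→b28/s0 L1-HIT; vc=[24]
#5 0x1c1→b28/s0 L1-HIT; vc=[24]
#6 0x177→b23/s3 MISS; vc=[24,7]
#7 0x1cc→b28/s0 L1-HIT; vc=[24,7]
#8 0x4a→b4/s0 MISS; vc=[24,7,28]
#9 0x8c→b8/s0 MISS; vc=[24,7,28,4]
#10 0x42→b4/s0 VC-HIT; vc=[24,7,28,8]

MISSES = 6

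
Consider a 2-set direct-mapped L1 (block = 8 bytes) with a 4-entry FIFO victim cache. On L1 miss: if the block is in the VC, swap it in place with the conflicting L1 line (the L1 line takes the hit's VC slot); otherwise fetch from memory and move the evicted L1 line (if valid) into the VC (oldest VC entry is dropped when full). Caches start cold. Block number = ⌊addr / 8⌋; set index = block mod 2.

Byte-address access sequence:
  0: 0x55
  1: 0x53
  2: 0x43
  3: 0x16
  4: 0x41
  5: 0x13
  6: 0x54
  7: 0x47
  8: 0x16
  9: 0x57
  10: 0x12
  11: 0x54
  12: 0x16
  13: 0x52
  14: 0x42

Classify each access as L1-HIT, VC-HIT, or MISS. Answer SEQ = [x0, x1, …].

  [0] addr=0x55 blk=10 s=0: MISS | VC []
  [1] addr=0x53 blk=10 s=0: L1-HIT | VC []
  [2] addr=0x43 blk=8 s=0: MISS | VC [10]
  [3] addr=0x16 blk=2 s=0: MISS | VC [10, 8]
  [4] addr=0x41 blk=8 s=0: VC-HIT | VC [10, 2]
  [5] addr=0x13 blk=2 s=0: VC-HIT | VC [10, 8]
  [6] addr=0x54 blk=10 s=0: VC-HIT | VC [2, 8]
  [7] addr=0x47 blk=8 s=0: VC-HIT | VC [2, 10]
  [8] addr=0x16 blk=2 s=0: VC-HIT | VC [8, 10]
  [9] addr=0x57 blk=10 s=0: VC-HIT | VC [8, 2]
  [10] addr=0x12 blk=2 s=0: VC-HIT | VC [8, 10]
  [11] addr=0x54 blk=10 s=0: VC-HIT | VC [8, 2]
  [12] addr=0x16 blk=2 s=0: VC-HIT | VC [8, 10]
  [13] addr=0x52 blk=10 s=0: VC-HIT | VC [8, 2]
  [14] addr=0x42 blk=8 s=0: VC-HIT | VC [10, 2]

SEQ = [MISS, L1-HIT, MISS, MISS, VC-HIT, VC-HIT, VC-HIT, VC-HIT, VC-HIT, VC-HIT, VC-HIT, VC-HIT, VC-HIT, VC-HIT, VC-HIT]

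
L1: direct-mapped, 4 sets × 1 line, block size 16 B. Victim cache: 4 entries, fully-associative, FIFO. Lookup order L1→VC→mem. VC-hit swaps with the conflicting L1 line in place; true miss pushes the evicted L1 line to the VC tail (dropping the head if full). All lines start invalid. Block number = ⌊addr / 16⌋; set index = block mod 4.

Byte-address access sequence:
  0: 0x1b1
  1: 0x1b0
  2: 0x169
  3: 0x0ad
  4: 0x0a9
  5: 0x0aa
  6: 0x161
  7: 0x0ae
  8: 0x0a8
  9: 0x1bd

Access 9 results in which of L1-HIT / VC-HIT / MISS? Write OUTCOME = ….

0: 0x1b1 (blk 27, set 3) → MISS  vc=[]
1: 0x1b0 (blk 27, set 3) → L1-HIT  vc=[]
2: 0x169 (blk 22, set 2) → MISS  vc=[]
3: 0xad (blk 10, set 2) → MISS  vc=[22]
4: 0xa9 (blk 10, set 2) → L1-HIT  vc=[22]
5: 0xaa (blk 10, set 2) → L1-HIT  vc=[22]
6: 0x161 (blk 22, set 2) → VC-HIT  vc=[10]
7: 0xae (blk 10, set 2) → VC-HIT  vc=[22]
8: 0xa8 (blk 10, set 2) → L1-HIT  vc=[22]
9: 0x1bd (blk 27, set 3) → L1-HIT  vc=[22]

OUTCOME = L1-HIT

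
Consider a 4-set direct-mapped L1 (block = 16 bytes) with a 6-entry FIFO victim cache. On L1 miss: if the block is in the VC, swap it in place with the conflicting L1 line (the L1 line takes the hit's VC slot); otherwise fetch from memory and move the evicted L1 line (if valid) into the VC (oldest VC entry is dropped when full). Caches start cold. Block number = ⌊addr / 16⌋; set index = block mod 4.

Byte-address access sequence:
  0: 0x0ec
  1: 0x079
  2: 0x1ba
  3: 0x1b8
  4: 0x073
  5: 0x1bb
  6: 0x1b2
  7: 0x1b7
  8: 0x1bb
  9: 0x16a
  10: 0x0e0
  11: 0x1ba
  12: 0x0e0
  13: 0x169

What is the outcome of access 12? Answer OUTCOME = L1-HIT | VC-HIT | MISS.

OUTCOME = L1-HIT

  [0] addr=0xec blk=14 s=2: MISS | VC []
  [1] addr=0x79 blk=7 s=3: MISS | VC []
  [2] addr=0x1ba blk=27 s=3: MISS | VC [7]
  [3] addr=0x1b8 blk=27 s=3: L1-HIT | VC [7]
  [4] addr=0x73 blk=7 s=3: VC-HIT | VC [27]
  [5] addr=0x1bb blk=27 s=3: VC-HIT | VC [7]
  [6] addr=0x1b2 blk=27 s=3: L1-HIT | VC [7]
  [7] addr=0x1b7 blk=27 s=3: L1-HIT | VC [7]
  [8] addr=0x1bb blk=27 s=3: L1-HIT | VC [7]
  [9] addr=0x16a blk=22 s=2: MISS | VC [7, 14]
  [10] addr=0xe0 blk=14 s=2: VC-HIT | VC [7, 22]
  [11] addr=0x1ba blk=27 s=3: L1-HIT | VC [7, 22]
  [12] addr=0xe0 blk=14 s=2: L1-HIT | VC [7, 22]
  [13] addr=0x169 blk=22 s=2: VC-HIT | VC [7, 14]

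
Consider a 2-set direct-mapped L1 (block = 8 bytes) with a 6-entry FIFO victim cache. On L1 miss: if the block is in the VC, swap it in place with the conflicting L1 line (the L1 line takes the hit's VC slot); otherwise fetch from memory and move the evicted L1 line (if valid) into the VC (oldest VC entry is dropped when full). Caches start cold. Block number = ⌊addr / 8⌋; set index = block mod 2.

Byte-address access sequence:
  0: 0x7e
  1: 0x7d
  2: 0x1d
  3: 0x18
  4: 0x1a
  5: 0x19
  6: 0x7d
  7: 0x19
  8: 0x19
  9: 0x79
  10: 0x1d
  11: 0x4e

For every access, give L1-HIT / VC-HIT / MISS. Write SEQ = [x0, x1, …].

SEQ = [MISS, L1-HIT, MISS, L1-HIT, L1-HIT, L1-HIT, VC-HIT, VC-HIT, L1-HIT, VC-HIT, VC-HIT, MISS]

0: 0x7e (blk 15, set 1) → MISS  vc=[]
1: 0x7d (blk 15, set 1) → L1-HIT  vc=[]
2: 0x1d (blk 3, set 1) → MISS  vc=[15]
3: 0x18 (blk 3, set 1) → L1-HIT  vc=[15]
4: 0x1a (blk 3, set 1) → L1-HIT  vc=[15]
5: 0x19 (blk 3, set 1) → L1-HIT  vc=[15]
6: 0x7d (blk 15, set 1) → VC-HIT  vc=[3]
7: 0x19 (blk 3, set 1) → VC-HIT  vc=[15]
8: 0x19 (blk 3, set 1) → L1-HIT  vc=[15]
9: 0x79 (blk 15, set 1) → VC-HIT  vc=[3]
10: 0x1d (blk 3, set 1) → VC-HIT  vc=[15]
11: 0x4e (blk 9, set 1) → MISS  vc=[15, 3]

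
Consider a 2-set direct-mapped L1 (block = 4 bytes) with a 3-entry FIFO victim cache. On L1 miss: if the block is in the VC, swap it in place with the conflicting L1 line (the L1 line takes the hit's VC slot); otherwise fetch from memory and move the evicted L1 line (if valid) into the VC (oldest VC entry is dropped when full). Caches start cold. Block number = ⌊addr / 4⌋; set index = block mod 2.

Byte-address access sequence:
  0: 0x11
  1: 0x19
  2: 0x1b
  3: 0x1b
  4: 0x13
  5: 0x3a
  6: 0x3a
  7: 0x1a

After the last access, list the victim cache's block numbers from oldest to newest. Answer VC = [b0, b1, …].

#0 0x11→b4/s0 MISS; vc=[]
#1 0x19→b6/s0 MISS; vc=[4]
#2 0x1b→b6/s0 L1-HIT; vc=[4]
#3 0x1b→b6/s0 L1-HIT; vc=[4]
#4 0x13→b4/s0 VC-HIT; vc=[6]
#5 0x3a→b14/s0 MISS; vc=[6,4]
#6 0x3a→b14/s0 L1-HIT; vc=[6,4]
#7 0x1a→b6/s0 VC-HIT; vc=[14,4]

VC = [14, 4]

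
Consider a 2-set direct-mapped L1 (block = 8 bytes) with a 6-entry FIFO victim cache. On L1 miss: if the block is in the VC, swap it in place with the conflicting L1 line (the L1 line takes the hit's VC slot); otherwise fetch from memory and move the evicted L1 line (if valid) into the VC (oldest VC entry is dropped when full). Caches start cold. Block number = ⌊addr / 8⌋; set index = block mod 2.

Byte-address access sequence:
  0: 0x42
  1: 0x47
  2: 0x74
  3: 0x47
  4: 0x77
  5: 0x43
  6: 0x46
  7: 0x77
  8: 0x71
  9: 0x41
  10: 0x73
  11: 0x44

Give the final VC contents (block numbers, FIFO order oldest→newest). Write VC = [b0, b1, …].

#0 0x42→b8/s0 MISS; vc=[]
#1 0x47→b8/s0 L1-HIT; vc=[]
#2 0x74→b14/s0 MISS; vc=[8]
#3 0x47→b8/s0 VC-HIT; vc=[14]
#4 0x77→b14/s0 VC-HIT; vc=[8]
#5 0x43→b8/s0 VC-HIT; vc=[14]
#6 0x46→b8/s0 L1-HIT; vc=[14]
#7 0x77→b14/s0 VC-HIT; vc=[8]
#8 0x71→b14/s0 L1-HIT; vc=[8]
#9 0x41→b8/s0 VC-HIT; vc=[14]
#10 0x73→b14/s0 VC-HIT; vc=[8]
#11 0x44→b8/s0 VC-HIT; vc=[14]

VC = [14]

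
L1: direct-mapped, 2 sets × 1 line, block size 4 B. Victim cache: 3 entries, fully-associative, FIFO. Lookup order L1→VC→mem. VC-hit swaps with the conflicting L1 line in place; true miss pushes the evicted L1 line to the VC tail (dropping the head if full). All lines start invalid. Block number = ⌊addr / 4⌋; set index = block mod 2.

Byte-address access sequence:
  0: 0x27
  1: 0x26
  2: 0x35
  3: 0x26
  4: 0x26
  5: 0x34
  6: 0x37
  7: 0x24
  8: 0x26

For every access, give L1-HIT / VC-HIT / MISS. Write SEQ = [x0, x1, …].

#0 0x27→b9/s1 MISS; vc=[]
#1 0x26→b9/s1 L1-HIT; vc=[]
#2 0x35→b13/s1 MISS; vc=[9]
#3 0x26→b9/s1 VC-HIT; vc=[13]
#4 0x26→b9/s1 L1-HIT; vc=[13]
#5 0x34→b13/s1 VC-HIT; vc=[9]
#6 0x37→b13/s1 L1-HIT; vc=[9]
#7 0x24→b9/s1 VC-HIT; vc=[13]
#8 0x26→b9/s1 L1-HIT; vc=[13]

SEQ = [MISS, L1-HIT, MISS, VC-HIT, L1-HIT, VC-HIT, L1-HIT, VC-HIT, L1-HIT]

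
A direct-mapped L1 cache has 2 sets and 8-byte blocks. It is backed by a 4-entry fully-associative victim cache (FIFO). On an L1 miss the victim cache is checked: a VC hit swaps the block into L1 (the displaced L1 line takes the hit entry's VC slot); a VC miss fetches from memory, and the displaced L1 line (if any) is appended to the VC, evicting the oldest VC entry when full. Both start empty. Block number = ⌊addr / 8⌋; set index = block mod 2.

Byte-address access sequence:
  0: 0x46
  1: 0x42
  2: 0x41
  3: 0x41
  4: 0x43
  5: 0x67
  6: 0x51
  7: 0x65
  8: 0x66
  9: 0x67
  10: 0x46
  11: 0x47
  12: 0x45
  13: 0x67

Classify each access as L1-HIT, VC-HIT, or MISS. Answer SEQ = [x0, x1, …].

SEQ = [MISS, L1-HIT, L1-HIT, L1-HIT, L1-HIT, MISS, MISS, VC-HIT, L1-HIT, L1-HIT, VC-HIT, L1-HIT, L1-HIT, VC-HIT]

#0 0x46→b8/s0 MISS; vc=[]
#1 0x42→b8/s0 L1-HIT; vc=[]
#2 0x41→b8/s0 L1-HIT; vc=[]
#3 0x41→b8/s0 L1-HIT; vc=[]
#4 0x43→b8/s0 L1-HIT; vc=[]
#5 0x67→b12/s0 MISS; vc=[8]
#6 0x51→b10/s0 MISS; vc=[8,12]
#7 0x65→b12/s0 VC-HIT; vc=[8,10]
#8 0x66→b12/s0 L1-HIT; vc=[8,10]
#9 0x67→b12/s0 L1-HIT; vc=[8,10]
#10 0x46→b8/s0 VC-HIT; vc=[12,10]
#11 0x47→b8/s0 L1-HIT; vc=[12,10]
#12 0x45→b8/s0 L1-HIT; vc=[12,10]
#13 0x67→b12/s0 VC-HIT; vc=[8,10]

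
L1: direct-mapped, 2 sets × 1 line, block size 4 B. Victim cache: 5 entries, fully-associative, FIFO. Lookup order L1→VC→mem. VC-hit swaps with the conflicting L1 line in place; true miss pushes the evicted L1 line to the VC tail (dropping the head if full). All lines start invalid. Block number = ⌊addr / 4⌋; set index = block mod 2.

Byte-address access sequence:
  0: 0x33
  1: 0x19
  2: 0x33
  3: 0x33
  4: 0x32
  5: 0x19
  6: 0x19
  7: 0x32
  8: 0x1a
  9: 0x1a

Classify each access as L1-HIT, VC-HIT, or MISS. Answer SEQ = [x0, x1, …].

SEQ = [MISS, MISS, VC-HIT, L1-HIT, L1-HIT, VC-HIT, L1-HIT, VC-HIT, VC-HIT, L1-HIT]

#0 0x33→b12/s0 MISS; vc=[]
#1 0x19→b6/s0 MISS; vc=[12]
#2 0x33→b12/s0 VC-HIT; vc=[6]
#3 0x33→b12/s0 L1-HIT; vc=[6]
#4 0x32→b12/s0 L1-HIT; vc=[6]
#5 0x19→b6/s0 VC-HIT; vc=[12]
#6 0x19→b6/s0 L1-HIT; vc=[12]
#7 0x32→b12/s0 VC-HIT; vc=[6]
#8 0x1a→b6/s0 VC-HIT; vc=[12]
#9 0x1a→b6/s0 L1-HIT; vc=[12]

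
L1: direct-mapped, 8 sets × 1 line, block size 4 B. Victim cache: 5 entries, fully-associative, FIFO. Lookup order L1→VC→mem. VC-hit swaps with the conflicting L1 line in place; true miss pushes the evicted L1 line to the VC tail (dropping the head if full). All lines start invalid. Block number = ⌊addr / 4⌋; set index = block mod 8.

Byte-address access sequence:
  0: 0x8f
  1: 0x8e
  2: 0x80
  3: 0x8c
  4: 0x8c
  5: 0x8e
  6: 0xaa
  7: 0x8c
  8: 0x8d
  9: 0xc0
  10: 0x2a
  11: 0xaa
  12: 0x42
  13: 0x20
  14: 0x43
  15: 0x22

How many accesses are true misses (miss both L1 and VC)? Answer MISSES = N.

MISSES = 7

  [0] addr=0x8f blk=35 s=3: MISS | VC []
  [1] addr=0x8e blk=35 s=3: L1-HIT | VC []
  [2] addr=0x80 blk=32 s=0: MISS | VC []
  [3] addr=0x8c blk=35 s=3: L1-HIT | VC []
  [4] addr=0x8c blk=35 s=3: L1-HIT | VC []
  [5] addr=0x8e blk=35 s=3: L1-HIT | VC []
  [6] addr=0xaa blk=42 s=2: MISS | VC []
  [7] addr=0x8c blk=35 s=3: L1-HIT | VC []
  [8] addr=0x8d blk=35 s=3: L1-HIT | VC []
  [9] addr=0xc0 blk=48 s=0: MISS | VC [32]
  [10] addr=0x2a blk=10 s=2: MISS | VC [32, 42]
  [11] addr=0xaa blk=42 s=2: VC-HIT | VC [32, 10]
  [12] addr=0x42 blk=16 s=0: MISS | VC [32, 10, 48]
  [13] addr=0x20 blk=8 s=0: MISS | VC [32, 10, 48, 16]
  [14] addr=0x43 blk=16 s=0: VC-HIT | VC [32, 10, 48, 8]
  [15] addr=0x22 blk=8 s=0: VC-HIT | VC [32, 10, 48, 16]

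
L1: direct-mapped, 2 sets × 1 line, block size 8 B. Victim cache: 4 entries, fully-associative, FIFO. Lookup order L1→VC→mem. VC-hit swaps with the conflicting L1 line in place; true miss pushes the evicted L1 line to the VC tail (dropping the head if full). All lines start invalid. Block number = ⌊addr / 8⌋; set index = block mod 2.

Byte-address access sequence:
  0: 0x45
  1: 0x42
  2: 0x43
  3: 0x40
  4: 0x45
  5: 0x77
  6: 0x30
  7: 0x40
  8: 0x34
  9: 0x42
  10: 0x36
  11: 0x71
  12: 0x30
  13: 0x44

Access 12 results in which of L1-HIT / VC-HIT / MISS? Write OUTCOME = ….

#0 0x45→b8/s0 MISS; vc=[]
#1 0x42→b8/s0 L1-HIT; vc=[]
#2 0x43→b8/s0 L1-HIT; vc=[]
#3 0x40→b8/s0 L1-HIT; vc=[]
#4 0x45→b8/s0 L1-HIT; vc=[]
#5 0x77→b14/s0 MISS; vc=[8]
#6 0x30→b6/s0 MISS; vc=[8,14]
#7 0x40→b8/s0 VC-HIT; vc=[6,14]
#8 0x34→b6/s0 VC-HIT; vc=[8,14]
#9 0x42→b8/s0 VC-HIT; vc=[6,14]
#10 0x36→b6/s0 VC-HIT; vc=[8,14]
#11 0x71→b14/s0 VC-HIT; vc=[8,6]
#12 0x30→b6/s0 VC-HIT; vc=[8,14]
#13 0x44→b8/s0 VC-HIT; vc=[6,14]

OUTCOME = VC-HIT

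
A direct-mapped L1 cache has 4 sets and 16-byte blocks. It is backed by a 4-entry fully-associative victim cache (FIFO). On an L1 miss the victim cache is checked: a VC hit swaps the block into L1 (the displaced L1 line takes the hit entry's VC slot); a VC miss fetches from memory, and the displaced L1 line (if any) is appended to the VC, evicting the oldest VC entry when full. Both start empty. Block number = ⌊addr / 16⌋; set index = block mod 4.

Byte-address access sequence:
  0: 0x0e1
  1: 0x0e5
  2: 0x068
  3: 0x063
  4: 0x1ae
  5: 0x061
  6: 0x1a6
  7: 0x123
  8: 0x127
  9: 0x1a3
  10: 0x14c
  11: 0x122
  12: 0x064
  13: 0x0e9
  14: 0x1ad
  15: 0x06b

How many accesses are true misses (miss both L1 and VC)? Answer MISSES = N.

MISSES = 5

0: 0xe1 (blk 14, set 2) → MISS  vc=[]
1: 0xe5 (blk 14, set 2) → L1-HIT  vc=[]
2: 0x68 (blk 6, set 2) → MISS  vc=[14]
3: 0x63 (blk 6, set 2) → L1-HIT  vc=[14]
4: 0x1ae (blk 26, set 2) → MISS  vc=[14, 6]
5: 0x61 (blk 6, set 2) → VC-HIT  vc=[14, 26]
6: 0x1a6 (blk 26, set 2) → VC-HIT  vc=[14, 6]
7: 0x123 (blk 18, set 2) → MISS  vc=[14, 6, 26]
8: 0x127 (blk 18, set 2) → L1-HIT  vc=[14, 6, 26]
9: 0x1a3 (blk 26, set 2) → VC-HIT  vc=[14, 6, 18]
10: 0x14c (blk 20, set 0) → MISS  vc=[14, 6, 18]
11: 0x122 (blk 18, set 2) → VC-HIT  vc=[14, 6, 26]
12: 0x64 (blk 6, set 2) → VC-HIT  vc=[14, 18, 26]
13: 0xe9 (blk 14, set 2) → VC-HIT  vc=[6, 18, 26]
14: 0x1ad (blk 26, set 2) → VC-HIT  vc=[6, 18, 14]
15: 0x6b (blk 6, set 2) → VC-HIT  vc=[26, 18, 14]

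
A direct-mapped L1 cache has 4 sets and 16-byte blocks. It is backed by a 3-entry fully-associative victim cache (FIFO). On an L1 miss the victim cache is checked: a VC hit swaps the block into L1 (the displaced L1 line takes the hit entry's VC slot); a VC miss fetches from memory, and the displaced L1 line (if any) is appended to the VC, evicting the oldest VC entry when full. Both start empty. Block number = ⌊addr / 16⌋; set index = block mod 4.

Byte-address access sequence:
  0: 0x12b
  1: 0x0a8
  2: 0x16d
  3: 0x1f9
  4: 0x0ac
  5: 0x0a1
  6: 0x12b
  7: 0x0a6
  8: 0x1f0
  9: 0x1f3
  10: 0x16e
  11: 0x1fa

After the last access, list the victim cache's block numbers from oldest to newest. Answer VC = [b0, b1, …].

  [0] addr=0x12b blk=18 s=2: MISS | VC []
  [1] addr=0xa8 blk=10 s=2: MISS | VC [18]
  [2] addr=0x16d blk=22 s=2: MISS | VC [18, 10]
  [3] addr=0x1f9 blk=31 s=3: MISS | VC [18, 10]
  [4] addr=0xac blk=10 s=2: VC-HIT | VC [18, 22]
  [5] addr=0xa1 blk=10 s=2: L1-HIT | VC [18, 22]
  [6] addr=0x12b blk=18 s=2: VC-HIT | VC [10, 22]
  [7] addr=0xa6 blk=10 s=2: VC-HIT | VC [18, 22]
  [8] addr=0x1f0 blk=31 s=3: L1-HIT | VC [18, 22]
  [9] addr=0x1f3 blk=31 s=3: L1-HIT | VC [18, 22]
  [10] addr=0x16e blk=22 s=2: VC-HIT | VC [18, 10]
  [11] addr=0x1fa blk=31 s=3: L1-HIT | VC [18, 10]

VC = [18, 10]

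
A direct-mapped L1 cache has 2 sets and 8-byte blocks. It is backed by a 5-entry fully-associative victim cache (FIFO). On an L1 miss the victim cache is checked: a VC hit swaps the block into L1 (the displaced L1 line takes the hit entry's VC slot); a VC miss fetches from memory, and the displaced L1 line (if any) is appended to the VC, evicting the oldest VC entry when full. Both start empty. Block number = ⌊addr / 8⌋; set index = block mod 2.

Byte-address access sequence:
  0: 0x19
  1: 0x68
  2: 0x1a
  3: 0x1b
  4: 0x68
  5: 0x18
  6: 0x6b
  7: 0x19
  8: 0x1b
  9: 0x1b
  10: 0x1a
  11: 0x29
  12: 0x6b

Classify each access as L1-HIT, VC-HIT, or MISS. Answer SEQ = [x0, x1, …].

SEQ = [MISS, MISS, VC-HIT, L1-HIT, VC-HIT, VC-HIT, VC-HIT, VC-HIT, L1-HIT, L1-HIT, L1-HIT, MISS, VC-HIT]

  [0] addr=0x19 blk=3 s=1: MISS | VC []
  [1] addr=0x68 blk=13 s=1: MISS | VC [3]
  [2] addr=0x1a blk=3 s=1: VC-HIT | VC [13]
  [3] addr=0x1b blk=3 s=1: L1-HIT | VC [13]
  [4] addr=0x68 blk=13 s=1: VC-HIT | VC [3]
  [5] addr=0x18 blk=3 s=1: VC-HIT | VC [13]
  [6] addr=0x6b blk=13 s=1: VC-HIT | VC [3]
  [7] addr=0x19 blk=3 s=1: VC-HIT | VC [13]
  [8] addr=0x1b blk=3 s=1: L1-HIT | VC [13]
  [9] addr=0x1b blk=3 s=1: L1-HIT | VC [13]
  [10] addr=0x1a blk=3 s=1: L1-HIT | VC [13]
  [11] addr=0x29 blk=5 s=1: MISS | VC [13, 3]
  [12] addr=0x6b blk=13 s=1: VC-HIT | VC [5, 3]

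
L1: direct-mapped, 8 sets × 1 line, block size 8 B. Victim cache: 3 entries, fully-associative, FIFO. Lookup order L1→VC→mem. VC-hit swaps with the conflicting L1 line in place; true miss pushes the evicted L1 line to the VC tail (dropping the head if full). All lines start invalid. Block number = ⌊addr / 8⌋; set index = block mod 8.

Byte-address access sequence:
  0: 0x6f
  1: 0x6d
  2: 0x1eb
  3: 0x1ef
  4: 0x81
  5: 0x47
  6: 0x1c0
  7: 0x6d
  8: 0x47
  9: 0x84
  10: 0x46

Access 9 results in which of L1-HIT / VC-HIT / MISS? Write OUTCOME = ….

0: 0x6f (blk 13, set 5) → MISS  vc=[]
1: 0x6d (blk 13, set 5) → L1-HIT  vc=[]
2: 0x1eb (blk 61, set 5) → MISS  vc=[13]
3: 0x1ef (blk 61, set 5) → L1-HIT  vc=[13]
4: 0x81 (blk 16, set 0) → MISS  vc=[13]
5: 0x47 (blk 8, set 0) → MISS  vc=[13, 16]
6: 0x1c0 (blk 56, set 0) → MISS  vc=[13, 16, 8]
7: 0x6d (blk 13, set 5) → VC-HIT  vc=[61, 16, 8]
8: 0x47 (blk 8, set 0) → VC-HIT  vc=[61, 16, 56]
9: 0x84 (blk 16, set 0) → VC-HIT  vc=[61, 8, 56]
10: 0x46 (blk 8, set 0) → VC-HIT  vc=[61, 16, 56]

OUTCOME = VC-HIT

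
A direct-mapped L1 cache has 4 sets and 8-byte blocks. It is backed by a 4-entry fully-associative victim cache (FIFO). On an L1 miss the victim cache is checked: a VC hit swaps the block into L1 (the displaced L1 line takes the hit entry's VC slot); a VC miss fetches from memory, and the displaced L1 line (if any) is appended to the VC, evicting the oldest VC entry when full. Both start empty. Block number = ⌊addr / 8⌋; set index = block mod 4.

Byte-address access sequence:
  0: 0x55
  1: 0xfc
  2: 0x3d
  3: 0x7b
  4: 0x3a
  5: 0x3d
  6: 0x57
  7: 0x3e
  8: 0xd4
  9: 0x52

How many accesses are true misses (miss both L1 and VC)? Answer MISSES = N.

#0 0x55→b10/s2 MISS; vc=[]
#1 0xfc→b31/s3 MISS; vc=[]
#2 0x3d→b7/s3 MISS; vc=[31]
#3 0x7b→b15/s3 MISS; vc=[31,7]
#4 0x3a→b7/s3 VC-HIT; vc=[31,15]
#5 0x3d→b7/s3 L1-HIT; vc=[31,15]
#6 0x57→b10/s2 L1-HIT; vc=[31,15]
#7 0x3e→b7/s3 L1-HIT; vc=[31,15]
#8 0xd4→b26/s2 MISS; vc=[31,15,10]
#9 0x52→b10/s2 VC-HIT; vc=[31,15,26]

MISSES = 5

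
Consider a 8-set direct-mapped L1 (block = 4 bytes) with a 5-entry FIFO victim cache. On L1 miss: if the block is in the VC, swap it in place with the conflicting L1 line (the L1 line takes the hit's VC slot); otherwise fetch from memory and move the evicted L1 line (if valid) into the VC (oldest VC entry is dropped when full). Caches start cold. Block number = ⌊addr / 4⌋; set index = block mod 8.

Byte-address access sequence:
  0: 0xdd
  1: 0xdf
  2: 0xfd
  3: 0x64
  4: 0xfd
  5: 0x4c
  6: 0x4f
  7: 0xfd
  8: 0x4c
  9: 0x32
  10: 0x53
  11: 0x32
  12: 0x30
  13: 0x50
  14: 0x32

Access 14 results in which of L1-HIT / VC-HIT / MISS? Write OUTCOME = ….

OUTCOME = VC-HIT

  [0] addr=0xdd blk=55 s=7: MISS | VC []
  [1] addr=0xdf blk=55 s=7: L1-HIT | VC []
  [2] addr=0xfd blk=63 s=7: MISS | VC [55]
  [3] addr=0x64 blk=25 s=1: MISS | VC [55]
  [4] addr=0xfd blk=63 s=7: L1-HIT | VC [55]
  [5] addr=0x4c blk=19 s=3: MISS | VC [55]
  [6] addr=0x4f blk=19 s=3: L1-HIT | VC [55]
  [7] addr=0xfd blk=63 s=7: L1-HIT | VC [55]
  [8] addr=0x4c blk=19 s=3: L1-HIT | VC [55]
  [9] addr=0x32 blk=12 s=4: MISS | VC [55]
  [10] addr=0x53 blk=20 s=4: MISS | VC [55, 12]
  [11] addr=0x32 blk=12 s=4: VC-HIT | VC [55, 20]
  [12] addr=0x30 blk=12 s=4: L1-HIT | VC [55, 20]
  [13] addr=0x50 blk=20 s=4: VC-HIT | VC [55, 12]
  [14] addr=0x32 blk=12 s=4: VC-HIT | VC [55, 20]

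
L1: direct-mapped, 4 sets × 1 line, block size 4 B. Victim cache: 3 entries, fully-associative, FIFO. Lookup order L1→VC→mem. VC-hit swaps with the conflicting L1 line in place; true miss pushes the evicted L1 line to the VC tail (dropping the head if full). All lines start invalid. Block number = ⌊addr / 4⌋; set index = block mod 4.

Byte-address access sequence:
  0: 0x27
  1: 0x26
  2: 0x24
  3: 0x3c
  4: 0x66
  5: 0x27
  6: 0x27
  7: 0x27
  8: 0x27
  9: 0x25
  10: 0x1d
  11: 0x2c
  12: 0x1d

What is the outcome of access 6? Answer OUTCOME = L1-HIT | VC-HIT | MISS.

#0 0x27→b9/s1 MISS; vc=[]
#1 0x26→b9/s1 L1-HIT; vc=[]
#2 0x24→b9/s1 L1-HIT; vc=[]
#3 0x3c→b15/s3 MISS; vc=[]
#4 0x66→b25/s1 MISS; vc=[9]
#5 0x27→b9/s1 VC-HIT; vc=[25]
#6 0x27→b9/s1 L1-HIT; vc=[25]
#7 0x27→b9/s1 L1-HIT; vc=[25]
#8 0x27→b9/s1 L1-HIT; vc=[25]
#9 0x25→b9/s1 L1-HIT; vc=[25]
#10 0x1d→b7/s3 MISS; vc=[25,15]
#11 0x2c→b11/s3 MISS; vc=[25,15,7]
#12 0x1d→b7/s3 VC-HIT; vc=[25,15,11]

OUTCOME = L1-HIT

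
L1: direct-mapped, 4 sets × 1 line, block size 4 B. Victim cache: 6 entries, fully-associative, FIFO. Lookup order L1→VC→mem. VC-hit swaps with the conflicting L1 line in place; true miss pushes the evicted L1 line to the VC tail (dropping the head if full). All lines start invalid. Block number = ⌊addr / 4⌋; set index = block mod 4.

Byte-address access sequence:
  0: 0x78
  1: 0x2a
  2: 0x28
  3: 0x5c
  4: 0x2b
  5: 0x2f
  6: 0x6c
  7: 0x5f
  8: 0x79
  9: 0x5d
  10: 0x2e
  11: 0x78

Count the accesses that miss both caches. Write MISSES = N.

MISSES = 5

#0 0x78→b30/s2 MISS; vc=[]
#1 0x2a→b10/s2 MISS; vc=[30]
#2 0x28→b10/s2 L1-HIT; vc=[30]
#3 0x5c→b23/s3 MISS; vc=[30]
#4 0x2b→b10/s2 L1-HIT; vc=[30]
#5 0x2f→b11/s3 MISS; vc=[30,23]
#6 0x6c→b27/s3 MISS; vc=[30,23,11]
#7 0x5f→b23/s3 VC-HIT; vc=[30,27,11]
#8 0x79→b30/s2 VC-HIT; vc=[10,27,11]
#9 0x5d→b23/s3 L1-HIT; vc=[10,27,11]
#10 0x2e→b11/s3 VC-HIT; vc=[10,27,23]
#11 0x78→b30/s2 L1-HIT; vc=[10,27,23]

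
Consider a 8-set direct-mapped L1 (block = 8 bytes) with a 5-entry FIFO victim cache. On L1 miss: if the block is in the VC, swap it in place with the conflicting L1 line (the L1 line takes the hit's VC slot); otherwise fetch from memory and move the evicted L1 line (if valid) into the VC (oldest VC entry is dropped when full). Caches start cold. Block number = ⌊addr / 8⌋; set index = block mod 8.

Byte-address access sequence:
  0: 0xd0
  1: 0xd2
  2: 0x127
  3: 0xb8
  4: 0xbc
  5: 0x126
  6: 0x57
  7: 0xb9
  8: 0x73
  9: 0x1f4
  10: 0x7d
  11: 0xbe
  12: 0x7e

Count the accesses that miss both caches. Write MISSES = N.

0: 0xd0 (blk 26, set 2) → MISS  vc=[]
1: 0xd2 (blk 26, set 2) → L1-HIT  vc=[]
2: 0x127 (blk 36, set 4) → MISS  vc=[]
3: 0xb8 (blk 23, set 7) → MISS  vc=[]
4: 0xbc (blk 23, set 7) → L1-HIT  vc=[]
5: 0x126 (blk 36, set 4) → L1-HIT  vc=[]
6: 0x57 (blk 10, set 2) → MISS  vc=[26]
7: 0xb9 (blk 23, set 7) → L1-HIT  vc=[26]
8: 0x73 (blk 14, set 6) → MISS  vc=[26]
9: 0x1f4 (blk 62, set 6) → MISS  vc=[26, 14]
10: 0x7d (blk 15, set 7) → MISS  vc=[26, 14, 23]
11: 0xbe (blk 23, set 7) → VC-HIT  vc=[26, 14, 15]
12: 0x7e (blk 15, set 7) → VC-HIT  vc=[26, 14, 23]

MISSES = 7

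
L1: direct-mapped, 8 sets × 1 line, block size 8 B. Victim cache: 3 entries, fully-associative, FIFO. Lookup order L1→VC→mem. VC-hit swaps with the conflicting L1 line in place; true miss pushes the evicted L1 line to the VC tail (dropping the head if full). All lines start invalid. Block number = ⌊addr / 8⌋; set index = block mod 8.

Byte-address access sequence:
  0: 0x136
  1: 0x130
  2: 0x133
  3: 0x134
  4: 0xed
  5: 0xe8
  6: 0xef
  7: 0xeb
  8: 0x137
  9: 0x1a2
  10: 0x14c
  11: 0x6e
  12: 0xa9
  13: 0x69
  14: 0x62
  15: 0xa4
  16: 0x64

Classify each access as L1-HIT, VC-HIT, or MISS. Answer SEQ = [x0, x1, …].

SEQ = [MISS, L1-HIT, L1-HIT, L1-HIT, MISS, L1-HIT, L1-HIT, L1-HIT, L1-HIT, MISS, MISS, MISS, MISS, VC-HIT, MISS, MISS, VC-HIT]

0: 0x136 (blk 38, set 6) → MISS  vc=[]
1: 0x130 (blk 38, set 6) → L1-HIT  vc=[]
2: 0x133 (blk 38, set 6) → L1-HIT  vc=[]
3: 0x134 (blk 38, set 6) → L1-HIT  vc=[]
4: 0xed (blk 29, set 5) → MISS  vc=[]
5: 0xe8 (blk 29, set 5) → L1-HIT  vc=[]
6: 0xef (blk 29, set 5) → L1-HIT  vc=[]
7: 0xeb (blk 29, set 5) → L1-HIT  vc=[]
8: 0x137 (blk 38, set 6) → L1-HIT  vc=[]
9: 0x1a2 (blk 52, set 4) → MISS  vc=[]
10: 0x14c (blk 41, set 1) → MISS  vc=[]
11: 0x6e (blk 13, set 5) → MISS  vc=[29]
12: 0xa9 (blk 21, set 5) → MISS  vc=[29, 13]
13: 0x69 (blk 13, set 5) → VC-HIT  vc=[29, 21]
14: 0x62 (blk 12, set 4) → MISS  vc=[29, 21, 52]
15: 0xa4 (blk 20, set 4) → MISS  vc=[21, 52, 12]
16: 0x64 (blk 12, set 4) → VC-HIT  vc=[21, 52, 20]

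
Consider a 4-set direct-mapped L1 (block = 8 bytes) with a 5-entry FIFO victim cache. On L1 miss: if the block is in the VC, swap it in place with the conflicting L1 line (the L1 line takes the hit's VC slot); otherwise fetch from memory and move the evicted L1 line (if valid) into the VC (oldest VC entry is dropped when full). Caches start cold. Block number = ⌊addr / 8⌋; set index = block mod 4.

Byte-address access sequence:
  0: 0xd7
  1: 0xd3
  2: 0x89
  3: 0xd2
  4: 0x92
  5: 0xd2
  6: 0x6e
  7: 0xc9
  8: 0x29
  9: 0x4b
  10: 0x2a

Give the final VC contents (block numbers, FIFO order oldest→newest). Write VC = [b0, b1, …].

  [0] addr=0xd7 blk=26 s=2: MISS | VC []
  [1] addr=0xd3 blk=26 s=2: L1-HIT | VC []
  [2] addr=0x89 blk=17 s=1: MISS | VC []
  [3] addr=0xd2 blk=26 s=2: L1-HIT | VC []
  [4] addr=0x92 blk=18 s=2: MISS | VC [26]
  [5] addr=0xd2 blk=26 s=2: VC-HIT | VC [18]
  [6] addr=0x6e blk=13 s=1: MISS | VC [18, 17]
  [7] addr=0xc9 blk=25 s=1: MISS | VC [18, 17, 13]
  [8] addr=0x29 blk=5 s=1: MISS | VC [18, 17, 13, 25]
  [9] addr=0x4b blk=9 s=1: MISS | VC [18, 17, 13, 25, 5]
  [10] addr=0x2a blk=5 s=1: VC-HIT | VC [18, 17, 13, 25, 9]

VC = [18, 17, 13, 25, 9]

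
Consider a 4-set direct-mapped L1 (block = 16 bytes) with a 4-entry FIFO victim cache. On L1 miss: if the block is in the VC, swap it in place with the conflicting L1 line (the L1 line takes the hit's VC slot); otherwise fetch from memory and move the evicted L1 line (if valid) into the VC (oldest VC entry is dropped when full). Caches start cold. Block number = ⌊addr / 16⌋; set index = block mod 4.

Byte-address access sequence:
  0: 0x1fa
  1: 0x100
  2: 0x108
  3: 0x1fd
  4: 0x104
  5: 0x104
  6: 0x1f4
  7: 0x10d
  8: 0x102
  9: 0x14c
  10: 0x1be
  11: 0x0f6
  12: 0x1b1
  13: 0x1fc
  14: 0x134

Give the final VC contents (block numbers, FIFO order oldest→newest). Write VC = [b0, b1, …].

  [0] addr=0x1fa blk=31 s=3: MISS | VC []
  [1] addr=0x100 blk=16 s=0: MISS | VC []
  [2] addr=0x108 blk=16 s=0: L1-HIT | VC []
  [3] addr=0x1fd blk=31 s=3: L1-HIT | VC []
  [4] addr=0x104 blk=16 s=0: L1-HIT | VC []
  [5] addr=0x104 blk=16 s=0: L1-HIT | VC []
  [6] addr=0x1f4 blk=31 s=3: L1-HIT | VC []
  [7] addr=0x10d blk=16 s=0: L1-HIT | VC []
  [8] addr=0x102 blk=16 s=0: L1-HIT | VC []
  [9] addr=0x14c blk=20 s=0: MISS | VC [16]
  [10] addr=0x1be blk=27 s=3: MISS | VC [16, 31]
  [11] addr=0xf6 blk=15 s=3: MISS | VC [16, 31, 27]
  [12] addr=0x1b1 blk=27 s=3: VC-HIT | VC [16, 31, 15]
  [13] addr=0x1fc blk=31 s=3: VC-HIT | VC [16, 27, 15]
  [14] addr=0x134 blk=19 s=3: MISS | VC [16, 27, 15, 31]

VC = [16, 27, 15, 31]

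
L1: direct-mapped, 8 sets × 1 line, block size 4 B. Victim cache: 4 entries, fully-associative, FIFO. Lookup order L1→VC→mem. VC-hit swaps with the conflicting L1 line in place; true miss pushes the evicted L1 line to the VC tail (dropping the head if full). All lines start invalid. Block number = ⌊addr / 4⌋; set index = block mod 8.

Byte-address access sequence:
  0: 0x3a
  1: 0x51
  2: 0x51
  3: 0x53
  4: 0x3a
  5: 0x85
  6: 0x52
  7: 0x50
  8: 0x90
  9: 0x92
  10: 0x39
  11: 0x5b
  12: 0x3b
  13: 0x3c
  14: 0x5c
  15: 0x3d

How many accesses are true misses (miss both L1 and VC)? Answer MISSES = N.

0: 0x3a (blk 14, set 6) → MISS  vc=[]
1: 0x51 (blk 20, set 4) → MISS  vc=[]
2: 0x51 (blk 20, set 4) → L1-HIT  vc=[]
3: 0x53 (blk 20, set 4) → L1-HIT  vc=[]
4: 0x3a (blk 14, set 6) → L1-HIT  vc=[]
5: 0x85 (blk 33, set 1) → MISS  vc=[]
6: 0x52 (blk 20, set 4) → L1-HIT  vc=[]
7: 0x50 (blk 20, set 4) → L1-HIT  vc=[]
8: 0x90 (blk 36, set 4) → MISS  vc=[20]
9: 0x92 (blk 36, set 4) → L1-HIT  vc=[20]
10: 0x39 (blk 14, set 6) → L1-HIT  vc=[20]
11: 0x5b (blk 22, set 6) → MISS  vc=[20, 14]
12: 0x3b (blk 14, set 6) → VC-HIT  vc=[20, 22]
13: 0x3c (blk 15, set 7) → MISS  vc=[20, 22]
14: 0x5c (blk 23, set 7) → MISS  vc=[20, 22, 15]
15: 0x3d (blk 15, set 7) → VC-HIT  vc=[20, 22, 23]

MISSES = 7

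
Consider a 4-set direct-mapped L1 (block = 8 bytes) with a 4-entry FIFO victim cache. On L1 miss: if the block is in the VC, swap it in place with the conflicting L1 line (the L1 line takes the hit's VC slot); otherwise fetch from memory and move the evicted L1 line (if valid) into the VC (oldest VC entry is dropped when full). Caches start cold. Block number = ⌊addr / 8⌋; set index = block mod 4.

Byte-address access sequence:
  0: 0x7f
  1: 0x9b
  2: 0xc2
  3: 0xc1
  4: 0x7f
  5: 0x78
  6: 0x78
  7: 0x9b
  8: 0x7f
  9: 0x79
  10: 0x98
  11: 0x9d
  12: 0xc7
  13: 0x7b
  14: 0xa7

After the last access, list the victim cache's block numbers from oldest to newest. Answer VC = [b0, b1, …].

  [0] addr=0x7f blk=15 s=3: MISS | VC []
  [1] addr=0x9b blk=19 s=3: MISS | VC [15]
  [2] addr=0xc2 blk=24 s=0: MISS | VC [15]
  [3] addr=0xc1 blk=24 s=0: L1-HIT | VC [15]
  [4] addr=0x7f blk=15 s=3: VC-HIT | VC [19]
  [5] addr=0x78 blk=15 s=3: L1-HIT | VC [19]
  [6] addr=0x78 blk=15 s=3: L1-HIT | VC [19]
  [7] addr=0x9b blk=19 s=3: VC-HIT | VC [15]
  [8] addr=0x7f blk=15 s=3: VC-HIT | VC [19]
  [9] addr=0x79 blk=15 s=3: L1-HIT | VC [19]
  [10] addr=0x98 blk=19 s=3: VC-HIT | VC [15]
  [11] addr=0x9d blk=19 s=3: L1-HIT | VC [15]
  [12] addr=0xc7 blk=24 s=0: L1-HIT | VC [15]
  [13] addr=0x7b blk=15 s=3: VC-HIT | VC [19]
  [14] addr=0xa7 blk=20 s=0: MISS | VC [19, 24]

VC = [19, 24]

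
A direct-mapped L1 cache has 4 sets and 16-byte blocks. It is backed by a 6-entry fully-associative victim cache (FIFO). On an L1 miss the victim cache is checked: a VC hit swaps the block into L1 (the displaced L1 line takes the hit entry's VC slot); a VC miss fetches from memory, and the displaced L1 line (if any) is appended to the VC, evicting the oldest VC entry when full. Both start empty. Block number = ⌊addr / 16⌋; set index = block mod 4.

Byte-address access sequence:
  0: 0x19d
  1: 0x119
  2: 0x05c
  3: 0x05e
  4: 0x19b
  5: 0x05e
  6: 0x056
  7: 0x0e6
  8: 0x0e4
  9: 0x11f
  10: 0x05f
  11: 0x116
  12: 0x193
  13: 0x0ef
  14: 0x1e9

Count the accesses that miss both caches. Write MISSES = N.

MISSES = 5

#0 0x19d→b25/s1 MISS; vc=[]
#1 0x119→b17/s1 MISS; vc=[25]
#2 0x5c→b5/s1 MISS; vc=[25,17]
#3 0x5e→b5/s1 L1-HIT; vc=[25,17]
#4 0x19b→b25/s1 VC-HIT; vc=[5,17]
#5 0x5e→b5/s1 VC-HIT; vc=[25,17]
#6 0x56→b5/s1 L1-HIT; vc=[25,17]
#7 0xe6→b14/s2 MISS; vc=[25,17]
#8 0xe4→b14/s2 L1-HIT; vc=[25,17]
#9 0x11f→b17/s1 VC-HIT; vc=[25,5]
#10 0x5f→b5/s1 VC-HIT; vc=[25,17]
#11 0x116→b17/s1 VC-HIT; vc=[25,5]
#12 0x193→b25/s1 VC-HIT; vc=[17,5]
#13 0xef→b14/s2 L1-HIT; vc=[17,5]
#14 0x1e9→b30/s2 MISS; vc=[17,5,14]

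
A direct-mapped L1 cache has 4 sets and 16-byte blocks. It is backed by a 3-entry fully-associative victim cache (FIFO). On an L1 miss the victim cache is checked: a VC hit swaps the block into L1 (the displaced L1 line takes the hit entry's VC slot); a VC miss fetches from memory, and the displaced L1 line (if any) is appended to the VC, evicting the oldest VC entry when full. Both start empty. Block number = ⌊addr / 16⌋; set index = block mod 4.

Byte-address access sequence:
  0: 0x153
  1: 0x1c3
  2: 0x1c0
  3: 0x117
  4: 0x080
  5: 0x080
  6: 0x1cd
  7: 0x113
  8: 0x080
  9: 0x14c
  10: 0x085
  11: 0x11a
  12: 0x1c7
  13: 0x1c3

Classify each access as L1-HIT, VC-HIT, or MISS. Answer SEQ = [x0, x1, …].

SEQ = [MISS, MISS, L1-HIT, MISS, MISS, L1-HIT, VC-HIT, L1-HIT, VC-HIT, MISS, VC-HIT, L1-HIT, VC-HIT, L1-HIT]

  [0] addr=0x153 blk=21 s=1: MISS | VC []
  [1] addr=0x1c3 blk=28 s=0: MISS | VC []
  [2] addr=0x1c0 blk=28 s=0: L1-HIT | VC []
  [3] addr=0x117 blk=17 s=1: MISS | VC [21]
  [4] addr=0x80 blk=8 s=0: MISS | VC [21, 28]
  [5] addr=0x80 blk=8 s=0: L1-HIT | VC [21, 28]
  [6] addr=0x1cd blk=28 s=0: VC-HIT | VC [21, 8]
  [7] addr=0x113 blk=17 s=1: L1-HIT | VC [21, 8]
  [8] addr=0x80 blk=8 s=0: VC-HIT | VC [21, 28]
  [9] addr=0x14c blk=20 s=0: MISS | VC [21, 28, 8]
  [10] addr=0x85 blk=8 s=0: VC-HIT | VC [21, 28, 20]
  [11] addr=0x11a blk=17 s=1: L1-HIT | VC [21, 28, 20]
  [12] addr=0x1c7 blk=28 s=0: VC-HIT | VC [21, 8, 20]
  [13] addr=0x1c3 blk=28 s=0: L1-HIT | VC [21, 8, 20]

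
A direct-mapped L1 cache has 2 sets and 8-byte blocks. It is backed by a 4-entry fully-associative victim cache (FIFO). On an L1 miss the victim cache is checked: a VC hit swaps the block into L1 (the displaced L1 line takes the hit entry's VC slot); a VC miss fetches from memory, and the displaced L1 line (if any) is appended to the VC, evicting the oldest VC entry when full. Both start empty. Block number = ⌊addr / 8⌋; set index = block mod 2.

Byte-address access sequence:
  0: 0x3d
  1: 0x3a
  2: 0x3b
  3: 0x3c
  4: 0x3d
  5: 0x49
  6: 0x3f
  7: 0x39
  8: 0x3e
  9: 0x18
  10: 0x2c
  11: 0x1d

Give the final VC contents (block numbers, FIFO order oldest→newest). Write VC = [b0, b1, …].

#0 0x3d→b7/s1 MISS; vc=[]
#1 0x3a→b7/s1 L1-HIT; vc=[]
#2 0x3b→b7/s1 L1-HIT; vc=[]
#3 0x3c→b7/s1 L1-HIT; vc=[]
#4 0x3d→b7/s1 L1-HIT; vc=[]
#5 0x49→b9/s1 MISS; vc=[7]
#6 0x3f→b7/s1 VC-HIT; vc=[9]
#7 0x39→b7/s1 L1-HIT; vc=[9]
#8 0x3e→b7/s1 L1-HIT; vc=[9]
#9 0x18→b3/s1 MISS; vc=[9,7]
#10 0x2c→b5/s1 MISS; vc=[9,7,3]
#11 0x1d→b3/s1 VC-HIT; vc=[9,7,5]

VC = [9, 7, 5]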